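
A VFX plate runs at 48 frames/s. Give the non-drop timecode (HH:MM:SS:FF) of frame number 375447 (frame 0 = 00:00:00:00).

02:10:21:39

375447 ÷ 48 = 7821 full seconds, remainder 39 frames.
7821 s = 2 h 10 min 21 s.
Timecode: 02:10:21:39.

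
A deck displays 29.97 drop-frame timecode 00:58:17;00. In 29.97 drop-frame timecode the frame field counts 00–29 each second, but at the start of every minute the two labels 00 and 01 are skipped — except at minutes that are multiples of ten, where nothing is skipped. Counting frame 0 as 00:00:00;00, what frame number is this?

Complete 10-minute blocks: 5, each 17982 frames → 89910.
Remaining 8 whole minutes in the current block: 1800 + 7 × 1798 = 14386 frames.
Within the current minute: 17 × 30 + 0 − 2 = 508 (labels ;00/;01 skipped at this minute). Total = 89910 + 14386 + 508 = 104804.

104804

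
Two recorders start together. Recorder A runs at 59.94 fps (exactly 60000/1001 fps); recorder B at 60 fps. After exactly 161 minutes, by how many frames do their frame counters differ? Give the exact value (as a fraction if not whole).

161 min = 9660 s.
A emits 60000/1001 × 9660 = 82800000/143 frames; B emits 60 × 9660 = 579600.
Difference = 82800/143 frames (≈ 579.0210); B is ahead of A.

82800/143 frames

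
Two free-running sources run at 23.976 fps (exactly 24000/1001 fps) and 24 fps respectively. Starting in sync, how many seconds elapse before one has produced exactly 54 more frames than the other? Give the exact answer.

2252.25 seconds

The gap grows by |24 − 24000/1001| = 24/1001 frames per second.
Time for a 54-frame gap: 54 ÷ (24/1001) = 2252.25 s.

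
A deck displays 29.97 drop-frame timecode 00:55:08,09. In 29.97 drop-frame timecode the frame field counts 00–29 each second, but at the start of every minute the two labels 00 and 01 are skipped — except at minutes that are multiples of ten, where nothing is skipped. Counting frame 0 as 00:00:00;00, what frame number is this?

Complete 10-minute blocks: 5, each 17982 frames → 89910.
Remaining 5 whole minutes in the current block: 1800 + 4 × 1798 = 8992 frames.
Within the current minute: 8 × 30 + 9 − 2 = 247 (labels ;00/;01 skipped at this minute). Total = 89910 + 8992 + 247 = 99149.

99149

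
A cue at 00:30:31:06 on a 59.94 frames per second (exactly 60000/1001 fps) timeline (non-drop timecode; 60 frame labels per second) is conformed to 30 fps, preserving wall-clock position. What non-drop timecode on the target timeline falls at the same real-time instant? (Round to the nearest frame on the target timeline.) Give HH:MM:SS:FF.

Source frame index: (0×3600 + 30×60 + 31) × 60 + 6 = 109866.
Real time: 109866 / (60000/1001) = 18329311/10000 s.
Target frame: (18329311/10000) × (30) = 54987933/1000 ≈ 54987.933 → 54988.
At 30 labels/s: frame 54988 → 00:30:32:28.

00:30:32:28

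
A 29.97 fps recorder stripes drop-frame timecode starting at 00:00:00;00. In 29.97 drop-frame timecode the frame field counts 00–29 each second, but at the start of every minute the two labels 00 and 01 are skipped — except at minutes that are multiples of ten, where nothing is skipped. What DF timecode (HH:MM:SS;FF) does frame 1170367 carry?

10:50:51;07

Ten DF minutes hold 17982 frames, so frame 1170367 lies in block 65 (frames 1168830–1186811) with 1537 frames into that block.
The block's first minute is 1800 frames and the rest 1798 each; 1537 frames reaches minute 0, so 65 × 18 + 0 × 2 = 1170 labels have been skipped so far.
Adding those back, label number 1170367 + 1170 = 1171537 at 30 labels/s is 39051 s + 7 f = 10 h 50 min 51 s frame 7, i.e. 10:50:51;07.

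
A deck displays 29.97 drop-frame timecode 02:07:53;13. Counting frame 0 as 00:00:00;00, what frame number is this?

229973

Complete 10-minute blocks: 12, each 17982 frames → 215784.
Remaining 7 whole minutes in the current block: 1800 + 6 × 1798 = 12588 frames.
Within the current minute: 53 × 30 + 13 − 2 = 1601 (labels ;00/;01 skipped at this minute). Total = 215784 + 12588 + 1601 = 229973.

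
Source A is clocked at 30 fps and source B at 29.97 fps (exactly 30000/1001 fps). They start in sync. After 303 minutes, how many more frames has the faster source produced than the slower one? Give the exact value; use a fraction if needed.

545400/1001 frames

303 min = 18180 s.
A emits 30 × 18180 = 545400 frames; B emits 30000/1001 × 18180 = 545400000/1001.
Difference = 545400/1001 frames (≈ 544.8551); B is behind A.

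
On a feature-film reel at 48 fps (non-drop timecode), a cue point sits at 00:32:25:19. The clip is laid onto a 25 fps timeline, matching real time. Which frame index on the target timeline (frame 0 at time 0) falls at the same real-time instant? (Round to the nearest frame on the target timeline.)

frame 48635

Source frame index: (0×3600 + 32×60 + 25) × 48 + 19 = 93379.
Real time: 93379 / (48) = 93379/48 s.
Target frame: (93379/48) × (25) = 2334475/48 ≈ 48634.896 → 48635.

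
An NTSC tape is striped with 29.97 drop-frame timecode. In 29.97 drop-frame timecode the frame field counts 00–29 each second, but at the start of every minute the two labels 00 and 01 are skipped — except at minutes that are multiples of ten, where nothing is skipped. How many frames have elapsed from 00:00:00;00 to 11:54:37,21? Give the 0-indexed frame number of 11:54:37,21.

As if non-drop at 30 labels/s: (11 × 3600 + 54 × 60 + 37) × 30 + 21 = 1286331.
Minute boundaries passed: 714; those not divisible by 10: 714 − 71 = 643; dropped labels = 2 × 643 = 1286.
Actual frame index = 1286331 − 1286 = 1285045.

1285045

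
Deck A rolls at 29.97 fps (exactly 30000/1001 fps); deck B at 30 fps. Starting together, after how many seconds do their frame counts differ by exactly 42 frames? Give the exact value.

The gap grows by |30 − 30000/1001| = 30/1001 frames per second.
Time for a 42-frame gap: 42 ÷ (30/1001) = 1401.4 s.

1401.4 seconds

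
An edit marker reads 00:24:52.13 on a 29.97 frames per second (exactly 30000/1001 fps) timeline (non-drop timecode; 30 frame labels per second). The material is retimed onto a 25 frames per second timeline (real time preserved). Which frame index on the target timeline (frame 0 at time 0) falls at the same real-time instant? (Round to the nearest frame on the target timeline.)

frame 37348

Source frame index: (0×3600 + 24×60 + 52) × 30 + 13 = 44773.
Real time: 44773 / (30000/1001) = 44817773/30000 s.
Target frame: (44817773/30000) × (25) = 44817773/1200 ≈ 37348.144 → 37348.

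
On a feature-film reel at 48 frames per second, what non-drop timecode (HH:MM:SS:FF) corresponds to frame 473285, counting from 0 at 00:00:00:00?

473285 ÷ 48 = 9860 full seconds, remainder 5 frames.
9860 s = 2 h 44 min 20 s.
Timecode: 02:44:20:05.

02:44:20:05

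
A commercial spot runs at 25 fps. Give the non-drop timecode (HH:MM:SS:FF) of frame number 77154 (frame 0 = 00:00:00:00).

77154 ÷ 25 = 3086 full seconds, remainder 4 frames.
3086 s = 0 h 51 min 26 s.
Timecode: 00:51:26:04.

00:51:26:04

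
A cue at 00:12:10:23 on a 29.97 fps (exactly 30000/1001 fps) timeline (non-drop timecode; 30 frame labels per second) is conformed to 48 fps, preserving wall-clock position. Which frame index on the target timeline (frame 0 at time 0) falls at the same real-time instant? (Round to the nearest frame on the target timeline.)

Source frame index: (0×3600 + 12×60 + 10) × 30 + 23 = 21923.
Real time: 21923 / (30000/1001) = 21944923/30000 s.
Target frame: (21944923/30000) × (48) = 21944923/625 ≈ 35111.877 → 35112.

frame 35112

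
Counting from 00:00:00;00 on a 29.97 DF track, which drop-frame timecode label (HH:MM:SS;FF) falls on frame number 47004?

Each 10-minute DF block holds 10 × 60 × 30 − 9 × 2 = 17982 frames. 47004 ÷ 17982 → 2 full blocks, remainder 11040.
Within the partial block the first minute is 1800 frames and each further minute 1798, so 6 further minute boundaries passed. Total skipped labels = 18 × 2 + 2 × 6 = 48.
Non-drop label index = 47004 + 48 = 47052; at 30 labels/s that is 00:26:08:12, i.e. DF 00:26:08;12.

00:26:08;12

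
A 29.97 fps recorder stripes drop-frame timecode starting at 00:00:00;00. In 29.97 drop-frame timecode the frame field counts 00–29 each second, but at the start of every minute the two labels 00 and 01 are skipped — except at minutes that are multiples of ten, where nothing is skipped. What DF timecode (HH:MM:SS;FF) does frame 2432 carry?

00:01:21;04

Each 10-minute DF block holds 10 × 60 × 30 − 9 × 2 = 17982 frames. 2432 ÷ 17982 → 0 full blocks, remainder 2432.
Within the partial block the first minute is 1800 frames and each further minute 1798, so 1 further minute boundary passed. Total skipped labels = 18 × 0 + 2 × 1 = 2.
Non-drop label index = 2432 + 2 = 2434; at 30 labels/s that is 00:01:21:04, i.e. DF 00:01:21;04.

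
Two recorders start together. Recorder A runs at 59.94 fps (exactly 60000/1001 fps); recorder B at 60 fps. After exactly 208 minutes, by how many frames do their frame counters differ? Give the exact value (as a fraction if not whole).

57600/77 frames

208 min = 12480 s.
A emits 60000/1001 × 12480 = 57600000/77 frames; B emits 60 × 12480 = 748800.
Difference = 57600/77 frames (≈ 748.0519); B is ahead of A.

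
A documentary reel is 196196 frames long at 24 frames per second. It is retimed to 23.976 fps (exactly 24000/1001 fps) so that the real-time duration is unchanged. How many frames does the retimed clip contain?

Target frames = source frames × (target rate / source rate) = 196196 × (24000/1001)/(24) = 196196 × 1000/1001 = 196000.

196000 frames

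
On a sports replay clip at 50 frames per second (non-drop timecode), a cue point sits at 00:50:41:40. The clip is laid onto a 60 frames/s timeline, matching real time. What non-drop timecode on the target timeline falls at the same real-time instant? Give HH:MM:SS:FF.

00:50:41:48

Source frame index: (0×3600 + 50×60 + 41) × 50 + 40 = 152090.
Real time: 152090 / (50) = 15209/5 s.
Target frame: (15209/5) × (60) = 182508.
At 60 labels/s: frame 182508 → 00:50:41:48.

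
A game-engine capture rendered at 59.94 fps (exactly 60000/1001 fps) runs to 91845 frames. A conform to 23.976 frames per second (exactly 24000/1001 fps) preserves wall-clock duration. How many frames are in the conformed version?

Target frames = source frames × (target rate / source rate) = 91845 × (24000/1001)/(60000/1001) = 91845 × 2/5 = 36738.

36738 frames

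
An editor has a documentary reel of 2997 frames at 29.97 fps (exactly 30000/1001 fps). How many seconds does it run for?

99.9999 seconds

Running time = 2997 / (30000/1001) = 99.9999 s.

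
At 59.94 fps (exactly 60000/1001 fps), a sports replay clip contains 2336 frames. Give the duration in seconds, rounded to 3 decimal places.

Running time = 2336 × 1001/60000 = 73073/1875 s ≈ 38.972 s.

38.972 seconds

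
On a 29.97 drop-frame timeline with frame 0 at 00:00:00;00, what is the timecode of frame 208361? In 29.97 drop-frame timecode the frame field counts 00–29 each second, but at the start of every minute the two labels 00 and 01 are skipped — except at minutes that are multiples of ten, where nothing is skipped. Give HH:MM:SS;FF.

Ten DF minutes hold 17982 frames, so frame 208361 lies in block 11 (frames 197802–215783) with 10559 frames into that block.
The block's first minute is 1800 frames and the rest 1798 each; 10559 frames reaches minute 5, so 11 × 18 + 5 × 2 = 208 labels have been skipped so far.
Adding those back, label number 208361 + 208 = 208569 at 30 labels/s is 6952 s + 9 f = 1 h 55 min 52 s frame 9, i.e. 01:55:52;09.

01:55:52;09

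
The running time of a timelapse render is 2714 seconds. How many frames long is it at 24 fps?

Frames = 2714 × 24 = 65136.

65136 frames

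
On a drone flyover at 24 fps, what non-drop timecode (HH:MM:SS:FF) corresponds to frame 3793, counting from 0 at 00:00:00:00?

00:02:38:01

3793 ÷ 24 = 158 full seconds, remainder 1 frame.
158 s = 0 h 2 min 38 s.
Timecode: 00:02:38:01.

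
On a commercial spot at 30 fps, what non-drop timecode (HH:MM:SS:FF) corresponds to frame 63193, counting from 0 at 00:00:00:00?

00:35:06:13

63193 ÷ 30 = 2106 full seconds, remainder 13 frames.
2106 s = 0 h 35 min 6 s.
Timecode: 00:35:06:13.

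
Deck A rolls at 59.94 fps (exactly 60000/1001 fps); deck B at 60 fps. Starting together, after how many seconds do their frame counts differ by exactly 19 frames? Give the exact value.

19019/60 seconds

The gap grows by |60 − 60000/1001| = 60/1001 frames per second.
Time for a 19-frame gap: 19 ÷ (60/1001) = 19019/60 s.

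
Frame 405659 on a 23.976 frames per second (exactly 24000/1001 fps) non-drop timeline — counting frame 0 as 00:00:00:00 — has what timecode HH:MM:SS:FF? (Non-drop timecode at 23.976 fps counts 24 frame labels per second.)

04:41:42:11

405659 ÷ 24 = 16902 full seconds, remainder 11 frames.
16902 s = 4 h 41 min 42 s.
Timecode: 04:41:42:11.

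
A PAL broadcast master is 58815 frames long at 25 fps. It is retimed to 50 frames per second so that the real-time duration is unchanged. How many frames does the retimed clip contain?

117630 frames

Frames at target rate = 58815 × (50) / (25) = 117630.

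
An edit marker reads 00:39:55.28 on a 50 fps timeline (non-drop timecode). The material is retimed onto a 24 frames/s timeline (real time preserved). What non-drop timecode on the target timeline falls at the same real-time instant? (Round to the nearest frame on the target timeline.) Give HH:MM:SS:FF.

Source frame index: (0×3600 + 39×60 + 55) × 50 + 28 = 119778.
Real time: 119778 / (50) = 59889/25 s.
Target frame: (59889/25) × (24) = 1437336/25 ≈ 57493.440 → 57493.
At 24 labels/s: frame 57493 → 00:39:55:13.

00:39:55:13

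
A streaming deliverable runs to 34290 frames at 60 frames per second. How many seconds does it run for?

Running time = 34290 / (60) = 571.5 s.

571.5 seconds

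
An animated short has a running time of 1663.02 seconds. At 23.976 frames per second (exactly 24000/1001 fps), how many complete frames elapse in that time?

Frames = 1663.02 × 24000/1001 = 39912480/1001 ≈ 39872.6074.
Complete frames: 39872.

39872 frames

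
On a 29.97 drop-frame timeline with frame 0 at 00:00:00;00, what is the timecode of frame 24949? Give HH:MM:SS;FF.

Each 10-minute DF block holds 10 × 60 × 30 − 9 × 2 = 17982 frames. 24949 ÷ 17982 → 1 full block, remainder 6967.
Within the partial block the first minute is 1800 frames and each further minute 1798, so 3 further minute boundaries passed. Total skipped labels = 18 × 1 + 2 × 3 = 24.
Non-drop label index = 24949 + 24 = 24973; at 30 labels/s that is 00:13:52:13, i.e. DF 00:13:52;13.

00:13:52;13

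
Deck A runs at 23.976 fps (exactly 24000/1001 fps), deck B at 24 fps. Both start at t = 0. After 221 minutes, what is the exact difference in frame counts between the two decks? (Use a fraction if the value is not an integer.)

24480/77 frames

221 min = 13260 s.
A emits 24000/1001 × 13260 = 24480000/77 frames; B emits 24 × 13260 = 318240.
Difference = 24480/77 frames (≈ 317.9221); B is ahead of A.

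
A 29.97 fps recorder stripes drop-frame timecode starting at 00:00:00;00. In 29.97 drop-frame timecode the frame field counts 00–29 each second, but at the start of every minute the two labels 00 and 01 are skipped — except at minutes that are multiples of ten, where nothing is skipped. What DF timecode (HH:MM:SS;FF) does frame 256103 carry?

02:22:25;09

Each 10-minute DF block holds 10 × 60 × 30 − 9 × 2 = 17982 frames. 256103 ÷ 17982 → 14 full blocks, remainder 4355.
Within the partial block the first minute is 1800 frames and each further minute 1798, so 2 further minute boundaries passed. Total skipped labels = 18 × 14 + 2 × 2 = 256.
Non-drop label index = 256103 + 256 = 256359; at 30 labels/s that is 02:22:25:09, i.e. DF 02:22:25;09.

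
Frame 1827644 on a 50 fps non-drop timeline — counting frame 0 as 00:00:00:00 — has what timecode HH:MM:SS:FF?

10:09:12:44

1827644 ÷ 50 = 36552 full seconds, remainder 44 frames.
36552 s = 10 h 9 min 12 s.
Timecode: 10:09:12:44.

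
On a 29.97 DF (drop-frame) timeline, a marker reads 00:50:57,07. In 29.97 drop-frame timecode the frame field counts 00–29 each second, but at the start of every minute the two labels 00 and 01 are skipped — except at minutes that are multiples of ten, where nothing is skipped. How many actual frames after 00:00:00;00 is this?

Complete 10-minute blocks: 5, each 17982 frames → 89910.
Remaining 0 whole minutes in the current block: 0 frames.
Within the current minute: 57 × 30 + 7 = 1717. Total = 89910 + 0 + 1717 = 91627.

91627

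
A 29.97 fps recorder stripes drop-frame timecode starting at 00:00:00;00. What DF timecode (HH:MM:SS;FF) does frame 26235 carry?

00:14:35;11

Each 10-minute DF block holds 10 × 60 × 30 − 9 × 2 = 17982 frames. 26235 ÷ 17982 → 1 full block, remainder 8253.
Within the partial block the first minute is 1800 frames and each further minute 1798, so 4 further minute boundaries passed. Total skipped labels = 18 × 1 + 2 × 4 = 26.
Non-drop label index = 26235 + 26 = 26261; at 30 labels/s that is 00:14:35:11, i.e. DF 00:14:35;11.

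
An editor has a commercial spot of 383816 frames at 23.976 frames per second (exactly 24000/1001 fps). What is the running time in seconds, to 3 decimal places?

Running time = 383816 × 1001/24000 = 48024977/3000 s ≈ 16008.326 s.

16008.326 seconds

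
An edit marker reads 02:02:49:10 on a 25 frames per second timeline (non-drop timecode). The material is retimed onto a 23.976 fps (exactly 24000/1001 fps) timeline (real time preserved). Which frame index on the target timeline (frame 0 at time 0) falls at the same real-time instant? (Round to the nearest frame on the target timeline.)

frame 176689

Source frame index: (2×3600 + 2×60 + 49) × 25 + 10 = 184235.
Real time: 184235 / (25) = 36847/5 s.
Target frame: (36847/5) × (24000/1001) = 176865600/1001 ≈ 176688.911 → 176689.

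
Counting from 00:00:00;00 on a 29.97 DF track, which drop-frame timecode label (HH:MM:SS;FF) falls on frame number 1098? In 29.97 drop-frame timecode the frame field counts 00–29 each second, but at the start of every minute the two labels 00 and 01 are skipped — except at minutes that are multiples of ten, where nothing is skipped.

Each 10-minute DF block holds 10 × 60 × 30 − 9 × 2 = 17982 frames. 1098 ÷ 17982 → 0 full blocks, remainder 1098.
Within the partial block the first minute is 1800 frames and each further minute 1798, so 0 further minute boundaries passed. Total skipped labels = 18 × 0 + 2 × 0 = 0.
Non-drop label index = 1098 + 0 = 1098; at 30 labels/s that is 00:00:36:18, i.e. DF 00:00:36;18.

00:00:36;18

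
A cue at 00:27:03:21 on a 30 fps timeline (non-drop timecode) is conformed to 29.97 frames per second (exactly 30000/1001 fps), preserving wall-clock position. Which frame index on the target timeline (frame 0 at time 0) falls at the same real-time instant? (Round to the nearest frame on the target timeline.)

Source frame index: (0×3600 + 27×60 + 3) × 30 + 21 = 48711.
Real time: 48711 / (30) = 16237/10 s.
Target frame: (16237/10) × (30000/1001) = 3747000/77 ≈ 48662.338 → 48662.

frame 48662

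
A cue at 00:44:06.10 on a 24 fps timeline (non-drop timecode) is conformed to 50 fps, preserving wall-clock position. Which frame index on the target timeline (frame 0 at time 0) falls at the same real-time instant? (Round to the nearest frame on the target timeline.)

frame 132321

Source frame index: (0×3600 + 44×60 + 6) × 24 + 10 = 63514.
Real time: 63514 / (24) = 31757/12 s.
Target frame: (31757/12) × (50) = 793925/6 ≈ 132320.833 → 132321.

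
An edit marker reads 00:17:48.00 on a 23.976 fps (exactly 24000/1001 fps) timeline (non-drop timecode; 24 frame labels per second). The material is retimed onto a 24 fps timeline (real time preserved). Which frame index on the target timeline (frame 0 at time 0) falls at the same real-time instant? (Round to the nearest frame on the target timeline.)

Source frame index: (0×3600 + 17×60 + 48) × 24 + 0 = 25632.
Real time: 25632 / (24000/1001) = 267267/250 s.
Target frame: (267267/250) × (24) = 3207204/125 ≈ 25657.632 → 25658.

frame 25658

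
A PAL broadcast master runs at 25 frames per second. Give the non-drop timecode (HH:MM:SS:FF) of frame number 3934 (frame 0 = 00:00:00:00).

00:02:37:09

3934 ÷ 25 = 157 full seconds, remainder 9 frames.
157 s = 0 h 2 min 37 s.
Timecode: 00:02:37:09.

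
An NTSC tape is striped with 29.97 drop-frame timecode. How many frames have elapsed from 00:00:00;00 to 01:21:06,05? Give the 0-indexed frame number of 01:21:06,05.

145839

Complete 10-minute blocks: 8, each 17982 frames → 143856.
Remaining 1 whole minute in the current block: 1800 + 0 × 1798 = 1800 frames.
Within the current minute: 6 × 30 + 5 − 2 = 183 (labels ;00/;01 skipped at this minute). Total = 143856 + 1800 + 183 = 145839.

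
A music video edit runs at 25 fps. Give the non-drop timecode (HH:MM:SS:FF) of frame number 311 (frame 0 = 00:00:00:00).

311 ÷ 25 = 12 full seconds, remainder 11 frames.
12 s = 0 h 0 min 12 s.
Timecode: 00:00:12:11.

00:00:12:11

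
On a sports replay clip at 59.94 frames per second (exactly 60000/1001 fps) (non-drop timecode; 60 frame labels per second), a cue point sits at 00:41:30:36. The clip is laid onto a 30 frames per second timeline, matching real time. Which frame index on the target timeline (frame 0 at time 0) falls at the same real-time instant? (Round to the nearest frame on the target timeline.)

Source frame index: (0×3600 + 41×60 + 30) × 60 + 36 = 149436.
Real time: 149436 / (60000/1001) = 12465453/5000 s.
Target frame: (12465453/5000) × (30) = 37396359/500 ≈ 74792.718 → 74793.

frame 74793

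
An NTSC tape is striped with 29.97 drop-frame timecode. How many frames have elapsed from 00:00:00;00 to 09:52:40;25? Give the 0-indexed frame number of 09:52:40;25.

1065759

Complete 10-minute blocks: 59, each 17982 frames → 1060938.
Remaining 2 whole minutes in the current block: 1800 + 1 × 1798 = 3598 frames.
Within the current minute: 40 × 30 + 25 − 2 = 1223 (labels ;00/;01 skipped at this minute). Total = 1060938 + 3598 + 1223 = 1065759.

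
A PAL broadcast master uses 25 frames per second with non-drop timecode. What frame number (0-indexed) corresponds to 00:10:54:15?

frame 16365

Total seconds to the label: (0 × 3600 + 10 × 60 + 54) = 654.
Frame index = 654 × 25 + 15 = 16365.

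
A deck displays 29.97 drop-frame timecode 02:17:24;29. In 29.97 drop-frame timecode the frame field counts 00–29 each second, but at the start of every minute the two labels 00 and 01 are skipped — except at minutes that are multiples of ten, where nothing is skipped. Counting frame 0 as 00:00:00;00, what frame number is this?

247101

As if non-drop at 30 labels/s: (2 × 3600 + 17 × 60 + 24) × 30 + 29 = 247349.
Minute boundaries passed: 137; those not divisible by 10: 137 − 13 = 124; dropped labels = 2 × 124 = 248.
Actual frame index = 247349 − 248 = 247101.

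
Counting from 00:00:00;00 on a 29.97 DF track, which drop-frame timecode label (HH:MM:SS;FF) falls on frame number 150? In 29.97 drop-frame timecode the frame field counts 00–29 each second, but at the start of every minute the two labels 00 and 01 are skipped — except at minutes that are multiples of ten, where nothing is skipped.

Ten DF minutes hold 17982 frames, so frame 150 lies in block 0 (frames 0–17981) with 150 frames into that block.
The block's first minute is 1800 frames and the rest 1798 each; 150 frames reaches minute 0, so 0 × 18 + 0 × 2 = 0 labels have been skipped so far.
Adding those back, label number 150 + 0 = 150 at 30 labels/s is 5 s + 0 f = 0 h 0 min 5 s frame 0, i.e. 00:00:05;00.

00:00:05;00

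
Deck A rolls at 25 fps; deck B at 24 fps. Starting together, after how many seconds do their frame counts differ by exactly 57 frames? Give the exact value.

The gap grows by |24 − 25| = 1 frame per second.
Time for a 57-frame gap: 57 ÷ (1) = 57 s.

57 seconds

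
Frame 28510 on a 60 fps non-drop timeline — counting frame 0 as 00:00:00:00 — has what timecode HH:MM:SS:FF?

28510 ÷ 60 = 475 full seconds, remainder 10 frames.
475 s = 0 h 7 min 55 s.
Timecode: 00:07:55:10.

00:07:55:10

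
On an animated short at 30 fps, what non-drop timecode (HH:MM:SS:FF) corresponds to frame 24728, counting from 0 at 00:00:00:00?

00:13:44:08

24728 ÷ 30 = 824 full seconds, remainder 8 frames.
824 s = 0 h 13 min 44 s.
Timecode: 00:13:44:08.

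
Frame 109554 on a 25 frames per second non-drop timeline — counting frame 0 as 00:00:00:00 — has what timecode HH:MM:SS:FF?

01:13:02:04

109554 ÷ 25 = 4382 full seconds, remainder 4 frames.
4382 s = 1 h 13 min 2 s.
Timecode: 01:13:02:04.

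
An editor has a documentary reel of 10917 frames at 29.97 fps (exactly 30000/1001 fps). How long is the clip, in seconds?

Running time = 10917 / (30000/1001) = 364.2639 s.

364.2639 seconds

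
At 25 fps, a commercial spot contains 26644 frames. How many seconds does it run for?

1065.76 seconds

Running time = 26644 / (25) = 1065.76 s.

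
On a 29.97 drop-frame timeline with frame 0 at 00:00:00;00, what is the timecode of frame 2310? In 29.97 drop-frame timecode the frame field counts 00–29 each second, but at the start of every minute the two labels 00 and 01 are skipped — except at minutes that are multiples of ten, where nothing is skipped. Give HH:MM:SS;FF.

00:01:17;02

Ten DF minutes hold 17982 frames, so frame 2310 lies in block 0 (frames 0–17981) with 2310 frames into that block.
The block's first minute is 1800 frames and the rest 1798 each; 2310 frames reaches minute 1, so 0 × 18 + 1 × 2 = 2 labels have been skipped so far.
Adding those back, label number 2310 + 2 = 2312 at 30 labels/s is 77 s + 2 f = 0 h 1 min 17 s frame 2, i.e. 00:01:17;02.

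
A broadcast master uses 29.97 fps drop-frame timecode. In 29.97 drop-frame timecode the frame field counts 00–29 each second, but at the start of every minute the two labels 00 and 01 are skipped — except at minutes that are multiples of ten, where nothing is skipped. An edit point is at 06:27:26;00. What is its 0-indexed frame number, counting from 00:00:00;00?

Complete 10-minute blocks: 38, each 17982 frames → 683316.
Remaining 7 whole minutes in the current block: 1800 + 6 × 1798 = 12588 frames.
Within the current minute: 26 × 30 + 0 − 2 = 778 (labels ;00/;01 skipped at this minute). Total = 683316 + 12588 + 778 = 696682.

696682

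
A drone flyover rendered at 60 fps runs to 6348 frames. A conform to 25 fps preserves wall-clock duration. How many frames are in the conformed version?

2645 frames

Target frames = source frames × (target rate / source rate) = 6348 × (25)/(60) = 6348 × 5/12 = 2645.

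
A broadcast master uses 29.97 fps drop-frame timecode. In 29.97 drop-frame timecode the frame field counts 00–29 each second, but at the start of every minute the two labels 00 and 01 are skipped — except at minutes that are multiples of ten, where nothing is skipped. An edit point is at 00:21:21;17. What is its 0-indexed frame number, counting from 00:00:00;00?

As if non-drop at 30 labels/s: (0 × 3600 + 21 × 60 + 21) × 30 + 17 = 38447.
Minute boundaries passed: 21; those not divisible by 10: 21 − 2 = 19; dropped labels = 2 × 19 = 38.
Actual frame index = 38447 − 38 = 38409.

38409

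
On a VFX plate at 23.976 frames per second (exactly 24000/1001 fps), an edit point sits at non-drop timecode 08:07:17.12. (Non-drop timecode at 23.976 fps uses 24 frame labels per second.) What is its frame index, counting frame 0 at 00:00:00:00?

frame 701700

Total seconds to the label: (8 × 3600 + 7 × 60 + 17) = 29237.
Frame index = 29237 × 24 + 12 = 701700.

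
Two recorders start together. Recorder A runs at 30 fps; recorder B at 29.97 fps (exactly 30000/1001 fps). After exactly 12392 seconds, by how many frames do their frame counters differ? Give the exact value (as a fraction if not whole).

A emits 30 × 12392 = 371760 frames; B emits 30000/1001 × 12392 = 371760000/1001.
Difference = 371760/1001 frames (≈ 371.3886); B is behind A.

371760/1001 frames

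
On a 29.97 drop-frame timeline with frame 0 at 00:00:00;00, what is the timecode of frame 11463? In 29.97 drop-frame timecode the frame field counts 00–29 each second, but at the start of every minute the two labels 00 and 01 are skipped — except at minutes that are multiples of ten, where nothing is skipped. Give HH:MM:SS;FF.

Ten DF minutes hold 17982 frames, so frame 11463 lies in block 0 (frames 0–17981) with 11463 frames into that block.
The block's first minute is 1800 frames and the rest 1798 each; 11463 frames reaches minute 6, so 0 × 18 + 6 × 2 = 12 labels have been skipped so far.
Adding those back, label number 11463 + 12 = 11475 at 30 labels/s is 382 s + 15 f = 0 h 6 min 22 s frame 15, i.e. 00:06:22;15.

00:06:22;15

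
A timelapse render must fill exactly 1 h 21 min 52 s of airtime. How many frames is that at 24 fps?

1 h 21 min 52 s = 4912 s.
Frames = 4912 × 24 = 117888.

117888 frames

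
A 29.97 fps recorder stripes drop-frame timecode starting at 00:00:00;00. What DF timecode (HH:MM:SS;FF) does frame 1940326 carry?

Ten DF minutes hold 17982 frames, so frame 1940326 lies in block 107 (frames 1924074–1942055) with 16252 frames into that block.
The block's first minute is 1800 frames and the rest 1798 each; 16252 frames reaches minute 9, so 107 × 18 + 9 × 2 = 1944 labels have been skipped so far.
Adding those back, label number 1940326 + 1944 = 1942270 at 30 labels/s is 64742 s + 10 f = 17 h 59 min 2 s frame 10, i.e. 17:59:02;10.

17:59:02;10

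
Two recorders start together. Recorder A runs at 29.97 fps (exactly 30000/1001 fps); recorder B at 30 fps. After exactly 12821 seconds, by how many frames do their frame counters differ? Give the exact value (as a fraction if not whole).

384630/1001 frames

A emits 30000/1001 × 12821 = 384630000/1001 frames; B emits 30 × 12821 = 384630.
Difference = 384630/1001 frames (≈ 384.2458); B is ahead of A.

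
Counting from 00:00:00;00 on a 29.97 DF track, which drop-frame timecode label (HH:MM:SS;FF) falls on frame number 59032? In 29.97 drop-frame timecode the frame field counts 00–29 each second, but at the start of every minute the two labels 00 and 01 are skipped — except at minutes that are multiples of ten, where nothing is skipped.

00:32:49;20

Each 10-minute DF block holds 10 × 60 × 30 − 9 × 2 = 17982 frames. 59032 ÷ 17982 → 3 full blocks, remainder 5086.
Within the partial block the first minute is 1800 frames and each further minute 1798, so 2 further minute boundaries passed. Total skipped labels = 18 × 3 + 2 × 2 = 58.
Non-drop label index = 59032 + 58 = 59090; at 30 labels/s that is 00:32:49:20, i.e. DF 00:32:49;20.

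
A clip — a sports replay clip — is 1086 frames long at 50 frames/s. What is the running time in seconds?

Running time = 1086 / (50) = 21.72 s.

21.72 seconds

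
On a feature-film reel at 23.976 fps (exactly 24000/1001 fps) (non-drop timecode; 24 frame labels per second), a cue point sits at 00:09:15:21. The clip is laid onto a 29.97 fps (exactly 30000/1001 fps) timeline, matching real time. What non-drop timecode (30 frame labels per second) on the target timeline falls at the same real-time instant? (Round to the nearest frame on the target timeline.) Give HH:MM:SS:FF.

00:09:15:26

Source frame index: (0×3600 + 9×60 + 15) × 24 + 21 = 13341.
Real time: 13341 / (24000/1001) = 4451447/8000 s.
Target frame: (4451447/8000) × (30000/1001) = 66705/4 ≈ 16676.250 → 16676.
At 30 labels/s: frame 16676 → 00:09:15:26.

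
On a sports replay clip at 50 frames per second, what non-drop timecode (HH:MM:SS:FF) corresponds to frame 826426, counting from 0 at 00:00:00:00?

04:35:28:26

826426 ÷ 50 = 16528 full seconds, remainder 26 frames.
16528 s = 4 h 35 min 28 s.
Timecode: 04:35:28:26.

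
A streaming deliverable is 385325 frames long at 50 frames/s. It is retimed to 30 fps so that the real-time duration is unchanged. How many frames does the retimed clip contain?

Target frames = source frames × (target rate / source rate) = 385325 × (30)/(50) = 385325 × 3/5 = 231195.

231195 frames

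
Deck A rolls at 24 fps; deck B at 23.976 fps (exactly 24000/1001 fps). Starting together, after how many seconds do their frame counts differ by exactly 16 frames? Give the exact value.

2002/3 seconds

The gap grows by |24000/1001 − 24| = 24/1001 frames per second.
Time for a 16-frame gap: 16 ÷ (24/1001) = 2002/3 s.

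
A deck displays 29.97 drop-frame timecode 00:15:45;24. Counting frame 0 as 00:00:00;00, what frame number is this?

Complete 10-minute blocks: 1, each 17982 frames → 17982.
Remaining 5 whole minutes in the current block: 1800 + 4 × 1798 = 8992 frames.
Within the current minute: 45 × 30 + 24 − 2 = 1372 (labels ;00/;01 skipped at this minute). Total = 17982 + 8992 + 1372 = 28346.

28346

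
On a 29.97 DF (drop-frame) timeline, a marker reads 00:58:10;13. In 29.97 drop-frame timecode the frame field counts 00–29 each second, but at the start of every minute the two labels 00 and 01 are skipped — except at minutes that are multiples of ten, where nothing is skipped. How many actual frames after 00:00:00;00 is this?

As if non-drop at 30 labels/s: (0 × 3600 + 58 × 60 + 10) × 30 + 13 = 104713.
Minute boundaries passed: 58; those not divisible by 10: 58 − 5 = 53; dropped labels = 2 × 53 = 106.
Actual frame index = 104713 − 106 = 104607.

104607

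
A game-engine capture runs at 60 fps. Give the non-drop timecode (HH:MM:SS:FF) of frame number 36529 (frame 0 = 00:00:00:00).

00:10:08:49

36529 ÷ 60 = 608 full seconds, remainder 49 frames.
608 s = 0 h 10 min 8 s.
Timecode: 00:10:08:49.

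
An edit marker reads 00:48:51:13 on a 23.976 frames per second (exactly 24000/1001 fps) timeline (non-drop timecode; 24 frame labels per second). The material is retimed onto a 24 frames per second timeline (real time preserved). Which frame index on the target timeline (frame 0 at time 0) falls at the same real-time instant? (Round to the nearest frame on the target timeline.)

Source frame index: (0×3600 + 48×60 + 51) × 24 + 13 = 70357.
Real time: 70357 / (24000/1001) = 70427357/24000 s.
Target frame: (70427357/24000) × (24) = 70427357/1000 ≈ 70427.357 → 70427.

frame 70427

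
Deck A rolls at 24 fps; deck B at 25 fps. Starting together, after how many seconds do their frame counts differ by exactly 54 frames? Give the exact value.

54 seconds

The gap grows by |25 − 24| = 1 frame per second.
Time for a 54-frame gap: 54 ÷ (1) = 54 s.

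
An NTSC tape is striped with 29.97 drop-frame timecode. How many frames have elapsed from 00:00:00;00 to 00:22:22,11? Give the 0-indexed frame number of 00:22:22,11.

Complete 10-minute blocks: 2, each 17982 frames → 35964.
Remaining 2 whole minutes in the current block: 1800 + 1 × 1798 = 3598 frames.
Within the current minute: 22 × 30 + 11 − 2 = 669 (labels ;00/;01 skipped at this minute). Total = 35964 + 3598 + 669 = 40231.

40231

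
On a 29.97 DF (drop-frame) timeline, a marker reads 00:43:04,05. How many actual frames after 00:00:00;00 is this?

77447

As if non-drop at 30 labels/s: (0 × 3600 + 43 × 60 + 4) × 30 + 5 = 77525.
Minute boundaries passed: 43; those not divisible by 10: 43 − 4 = 39; dropped labels = 2 × 39 = 78.
Actual frame index = 77525 − 78 = 77447.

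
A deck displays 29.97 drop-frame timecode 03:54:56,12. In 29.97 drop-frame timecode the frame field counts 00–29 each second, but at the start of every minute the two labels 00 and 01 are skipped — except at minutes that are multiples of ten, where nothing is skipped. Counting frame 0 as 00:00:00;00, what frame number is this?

As if non-drop at 30 labels/s: (3 × 3600 + 54 × 60 + 56) × 30 + 12 = 422892.
Minute boundaries passed: 234; those not divisible by 10: 234 − 23 = 211; dropped labels = 2 × 211 = 422.
Actual frame index = 422892 − 422 = 422470.

422470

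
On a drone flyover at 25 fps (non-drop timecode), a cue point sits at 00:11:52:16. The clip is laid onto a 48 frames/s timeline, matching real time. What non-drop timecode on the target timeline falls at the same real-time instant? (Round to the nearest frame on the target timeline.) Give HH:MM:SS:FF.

Source frame index: (0×3600 + 11×60 + 52) × 25 + 16 = 17816.
Real time: 17816 / (25) = 17816/25 s.
Target frame: (17816/25) × (48) = 855168/25 ≈ 34206.720 → 34207.
At 48 labels/s: frame 34207 → 00:11:52:31.

00:11:52:31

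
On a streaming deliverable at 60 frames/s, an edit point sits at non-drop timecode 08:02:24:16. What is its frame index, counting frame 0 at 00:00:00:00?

1736656

Total seconds to the label: (8 × 3600 + 2 × 60 + 24) = 28944.
Frame index = 28944 × 60 + 16 = 1736656.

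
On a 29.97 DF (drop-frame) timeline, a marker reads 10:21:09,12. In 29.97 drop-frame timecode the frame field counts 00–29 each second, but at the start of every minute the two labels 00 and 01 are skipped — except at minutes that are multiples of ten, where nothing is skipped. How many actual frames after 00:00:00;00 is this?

Complete 10-minute blocks: 62, each 17982 frames → 1114884.
Remaining 1 whole minute in the current block: 1800 + 0 × 1798 = 1800 frames.
Within the current minute: 9 × 30 + 12 − 2 = 280 (labels ;00/;01 skipped at this minute). Total = 1114884 + 1800 + 280 = 1116964.

1116964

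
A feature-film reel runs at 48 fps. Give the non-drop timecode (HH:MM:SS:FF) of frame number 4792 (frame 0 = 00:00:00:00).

4792 ÷ 48 = 99 full seconds, remainder 40 frames.
99 s = 0 h 1 min 39 s.
Timecode: 00:01:39:40.

00:01:39:40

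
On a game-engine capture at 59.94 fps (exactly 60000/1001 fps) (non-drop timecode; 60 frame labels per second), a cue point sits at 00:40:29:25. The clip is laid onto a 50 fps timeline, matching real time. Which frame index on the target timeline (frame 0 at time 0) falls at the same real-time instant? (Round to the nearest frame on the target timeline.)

Source frame index: (0×3600 + 40×60 + 29) × 60 + 25 = 145765.
Real time: 145765 / (60000/1001) = 29182153/12000 s.
Target frame: (29182153/12000) × (50) = 29182153/240 ≈ 121592.304 → 121592.

frame 121592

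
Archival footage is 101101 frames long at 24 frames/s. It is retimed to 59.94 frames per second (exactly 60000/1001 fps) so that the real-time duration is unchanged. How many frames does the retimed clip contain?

Target frames = source frames × (target rate / source rate) = 101101 × (60000/1001)/(24) = 101101 × 2500/1001 = 252500.

252500 frames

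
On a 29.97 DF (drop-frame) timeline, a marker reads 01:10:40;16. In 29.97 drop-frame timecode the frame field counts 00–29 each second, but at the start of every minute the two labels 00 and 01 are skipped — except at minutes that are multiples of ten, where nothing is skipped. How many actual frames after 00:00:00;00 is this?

As if non-drop at 30 labels/s: (1 × 3600 + 10 × 60 + 40) × 30 + 16 = 127216.
Minute boundaries passed: 70; those not divisible by 10: 70 − 7 = 63; dropped labels = 2 × 63 = 126.
Actual frame index = 127216 − 126 = 127090.

127090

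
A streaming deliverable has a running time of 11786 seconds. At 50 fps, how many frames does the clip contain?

589300 frames

Frames = 11786 × 50 = 589300.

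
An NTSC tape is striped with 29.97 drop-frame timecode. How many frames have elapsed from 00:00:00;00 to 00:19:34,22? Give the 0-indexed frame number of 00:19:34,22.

35206

As if non-drop at 30 labels/s: (0 × 3600 + 19 × 60 + 34) × 30 + 22 = 35242.
Minute boundaries passed: 19; those not divisible by 10: 19 − 1 = 18; dropped labels = 2 × 18 = 36.
Actual frame index = 35242 − 36 = 35206.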